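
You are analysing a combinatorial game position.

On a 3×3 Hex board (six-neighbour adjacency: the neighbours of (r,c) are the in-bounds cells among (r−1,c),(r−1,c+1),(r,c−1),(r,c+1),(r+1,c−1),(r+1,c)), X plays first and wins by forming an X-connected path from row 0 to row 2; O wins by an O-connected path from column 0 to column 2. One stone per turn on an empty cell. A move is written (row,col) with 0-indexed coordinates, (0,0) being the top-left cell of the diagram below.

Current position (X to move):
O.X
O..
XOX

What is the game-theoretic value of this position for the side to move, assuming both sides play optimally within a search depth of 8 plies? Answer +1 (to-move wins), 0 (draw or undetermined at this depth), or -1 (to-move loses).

p1 X@[O.X/O../XOX]: (0,1)[OXX/O../XOX]+1* (1,1)[O.X/OX./XOX]+1 (1,2)[O.X/O.X/XOX]+1
p2 O@[OXX/O../XOX]: (1,1)[OXX/OO./XOX]-1* (1,2)[OXX/O.O/XOX]-1
p3 X@[OXX/OO./XOX]: (1,2)[OXX/OOX/XOX]+1*
p4 O@[OXX/OOX/XOX] terminal -1; root [O.X/O../XOX] d8

value(O.X/O../XOX, X) = +1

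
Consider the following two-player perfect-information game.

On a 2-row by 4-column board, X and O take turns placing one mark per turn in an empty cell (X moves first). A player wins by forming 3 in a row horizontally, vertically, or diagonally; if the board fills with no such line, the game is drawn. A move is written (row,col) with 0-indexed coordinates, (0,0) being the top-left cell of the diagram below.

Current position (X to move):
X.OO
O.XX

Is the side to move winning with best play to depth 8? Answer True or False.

ply 1, X at X.OO/O.XX | (0,1)=+0→XXOO/O.XX; (1,1)=+1→X.OO/OXXX*
ply 2: X.OO/OXXX is terminal -1 (O); from X.OO/O.XX depth 8

X winning at [X.OO/O.XX]: True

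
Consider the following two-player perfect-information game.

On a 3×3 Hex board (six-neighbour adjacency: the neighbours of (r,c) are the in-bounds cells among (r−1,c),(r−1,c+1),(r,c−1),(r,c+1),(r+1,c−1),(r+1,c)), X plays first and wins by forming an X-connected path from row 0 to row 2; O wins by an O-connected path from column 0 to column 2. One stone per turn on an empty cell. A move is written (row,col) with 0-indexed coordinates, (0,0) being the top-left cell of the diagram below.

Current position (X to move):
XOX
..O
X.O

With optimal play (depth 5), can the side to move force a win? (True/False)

ply 1, X at XOX/..O/X.O | (1,0)=+1→XOX/X.O/X.O*; (1,1)=+1→XOX/.XO/X.O; (2,1)=+1→XOX/..O/XXO
ply 2: XOX/X.O/X.O is terminal -1 (O); from XOX/..O/X.O depth 5

X winning at [XOX/..O/X.O]: True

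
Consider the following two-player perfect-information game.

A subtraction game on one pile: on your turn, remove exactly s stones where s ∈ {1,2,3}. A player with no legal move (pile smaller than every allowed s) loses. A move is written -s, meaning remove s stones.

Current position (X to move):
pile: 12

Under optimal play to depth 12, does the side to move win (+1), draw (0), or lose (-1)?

[12] X move#1: -1:-1/11*, -2:-1/10, -3:-1/9
[11] O move#2: -1:-1/10, -2:-1/9, -3:+1/8*
[8] X move#3: -1:-1/7*, -2:-1/6, -3:-1/5
[7] O move#4: -1:-1/6, -2:-1/5, -3:+1/4*
[4] X move#5: -1:-1/3*, -2:-1/2, -3:-1/1
[3] O move#6: -1:-1/2, -2:-1/1, -3:+1/0*
[0] end (terminal -1, X#7); searched 12 to 12

value(12, X) = -1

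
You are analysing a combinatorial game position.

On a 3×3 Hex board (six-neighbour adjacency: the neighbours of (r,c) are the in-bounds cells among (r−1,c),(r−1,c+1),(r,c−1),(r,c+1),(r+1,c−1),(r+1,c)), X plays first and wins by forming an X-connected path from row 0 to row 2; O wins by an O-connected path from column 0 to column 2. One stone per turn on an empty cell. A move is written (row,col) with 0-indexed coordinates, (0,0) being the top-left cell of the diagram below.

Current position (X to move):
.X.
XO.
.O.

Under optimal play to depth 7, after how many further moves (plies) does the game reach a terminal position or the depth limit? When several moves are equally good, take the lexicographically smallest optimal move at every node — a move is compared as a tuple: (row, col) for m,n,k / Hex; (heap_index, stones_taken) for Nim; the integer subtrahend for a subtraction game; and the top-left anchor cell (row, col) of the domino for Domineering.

PV length from [.X./XO./.O.]: 1 ply

ply 1, X at .X./XO./.O. | (0,0)=-1→XX./XO./.O.; (0,2)=-1→.XX/XO./.O.; (1,2)=-1→.X./XOX/.O.; (2,0)=+1→.X./XO./XO.*; (2,2)=-1→.X./XO./.OX
ply 2: .X./XO./XO. is terminal -1 (O); from .X./XO./.O. depth 7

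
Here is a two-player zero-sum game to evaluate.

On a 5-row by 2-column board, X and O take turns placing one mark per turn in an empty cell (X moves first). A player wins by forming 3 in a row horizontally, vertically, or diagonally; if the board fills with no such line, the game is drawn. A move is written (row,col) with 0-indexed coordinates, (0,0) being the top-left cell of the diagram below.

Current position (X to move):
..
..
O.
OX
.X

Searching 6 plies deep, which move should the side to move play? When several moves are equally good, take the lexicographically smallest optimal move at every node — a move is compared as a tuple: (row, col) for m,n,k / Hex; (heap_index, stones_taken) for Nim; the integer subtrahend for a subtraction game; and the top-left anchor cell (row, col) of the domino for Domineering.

X's best at [../../O./OX/.X]: (2,1)

[../../O./OX/.X] X move#1: (0,0):-1/X./../O./OX/.X, (0,1):-1/.X/../O./OX/.X, (1,0):-1/../X./O./OX/.X, (1,1):-1/../.X/O./OX/.X, (2,1):+1/../../OX/OX/.X*, (4,0):-1/../../O./OX/XX
[../../OX/OX/.X] end (terminal -1, O#2); searched ../../O./OX/.X to 6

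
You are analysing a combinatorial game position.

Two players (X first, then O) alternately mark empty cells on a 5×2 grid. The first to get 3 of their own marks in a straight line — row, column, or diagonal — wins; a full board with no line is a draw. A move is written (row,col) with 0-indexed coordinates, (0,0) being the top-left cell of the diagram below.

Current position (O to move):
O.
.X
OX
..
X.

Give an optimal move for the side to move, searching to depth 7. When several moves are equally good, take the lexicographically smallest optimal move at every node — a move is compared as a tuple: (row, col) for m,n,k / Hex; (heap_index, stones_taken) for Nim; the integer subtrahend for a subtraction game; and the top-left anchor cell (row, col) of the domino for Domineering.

ply 1, O at O./.X/OX/../X. | (0,1)=-1→OO/.X/OX/../X.; (1,0)=+1→O./OX/OX/../X.*; (3,0)=-1→O./.X/OX/O./X.; (3,1)=-1→O./.X/OX/.O/X.; (4,1)=-1→O./.X/OX/../XO
ply 2: O./OX/OX/../X. is terminal -1 (X); from O./.X/OX/../X. depth 7

O's best at [O./.X/OX/../X.]: (1,0)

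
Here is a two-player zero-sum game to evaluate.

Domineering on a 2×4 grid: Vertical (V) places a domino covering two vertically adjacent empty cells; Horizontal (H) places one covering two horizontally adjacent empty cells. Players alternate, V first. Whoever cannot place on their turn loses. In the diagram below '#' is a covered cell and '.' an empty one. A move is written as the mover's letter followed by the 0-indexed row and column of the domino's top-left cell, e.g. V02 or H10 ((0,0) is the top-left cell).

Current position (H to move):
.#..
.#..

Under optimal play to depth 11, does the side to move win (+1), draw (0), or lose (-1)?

value(.#../.#.., H) = +1

[.#../.#..] H move#1: H02:+1/.###/.#..*, H12:+1/.#../.###
[.###/.#..] V move#2: V00:-1/####/##..*
[####/##..] H move#3: H12:+1/####/####*
[####/####] end (terminal -1, V#4); searched .#../.#.. to 11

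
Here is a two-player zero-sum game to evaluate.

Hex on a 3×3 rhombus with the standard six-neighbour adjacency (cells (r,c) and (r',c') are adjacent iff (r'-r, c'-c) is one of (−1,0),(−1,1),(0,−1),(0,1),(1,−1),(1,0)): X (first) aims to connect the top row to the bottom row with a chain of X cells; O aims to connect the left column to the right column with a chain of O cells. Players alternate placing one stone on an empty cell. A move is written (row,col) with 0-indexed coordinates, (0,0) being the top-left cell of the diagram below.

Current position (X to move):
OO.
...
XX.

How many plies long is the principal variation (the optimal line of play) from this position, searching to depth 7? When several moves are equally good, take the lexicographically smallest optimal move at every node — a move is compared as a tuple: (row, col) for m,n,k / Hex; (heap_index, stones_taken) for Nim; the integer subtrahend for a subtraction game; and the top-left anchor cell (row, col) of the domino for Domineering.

PV length from [OO./.../XX.]: 3 plies

[OO./.../XX.] X move#1: (0,2):+1/OOX/.../XX.*, (1,0):-1/OO./X../XX., (1,1):-1/OO./.X./XX., (1,2):-1/OO./..X/XX., (2,2):-1/OO./.../XXX
[OOX/.../XX.] O move#2: (1,0):-1/OOX/O../XX.*, (1,1):-1/OOX/.O./XX., (1,2):-1/OOX/..O/XX., (2,2):-1/OOX/.../XXO
[OOX/O../XX.] X move#3: (1,1):+1/OOX/OX./XX.*, (1,2):+1/OOX/O.X/XX., (2,2):+1/OOX/O../XXX
[OOX/OX./XX.] end (terminal -1, O#4); searched OO./.../XX. to 7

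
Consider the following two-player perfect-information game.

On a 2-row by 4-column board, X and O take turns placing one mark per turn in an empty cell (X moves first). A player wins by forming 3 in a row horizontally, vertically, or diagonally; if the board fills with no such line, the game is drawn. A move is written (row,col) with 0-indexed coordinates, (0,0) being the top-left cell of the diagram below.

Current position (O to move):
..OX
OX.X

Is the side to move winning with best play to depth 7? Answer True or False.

p1 O@[..OX/OX.X]: (0,0)[O.OX/OX.X]-1 (0,1)[.OOX/OX.X]-1 (1,2)[..OX/OXOX]+0*
p2 X@[..OX/OXOX]: (0,0)[X.OX/OXOX]+0* (0,1)[.XOX/OXOX]+0
p3 O@[X.OX/OXOX]: (0,1)[XOOX/OXOX]+0*
p4 X@[XOOX/OXOX] terminal +0; root [..OX/OX.X] d7

O winning at [..OX/OX.X]: False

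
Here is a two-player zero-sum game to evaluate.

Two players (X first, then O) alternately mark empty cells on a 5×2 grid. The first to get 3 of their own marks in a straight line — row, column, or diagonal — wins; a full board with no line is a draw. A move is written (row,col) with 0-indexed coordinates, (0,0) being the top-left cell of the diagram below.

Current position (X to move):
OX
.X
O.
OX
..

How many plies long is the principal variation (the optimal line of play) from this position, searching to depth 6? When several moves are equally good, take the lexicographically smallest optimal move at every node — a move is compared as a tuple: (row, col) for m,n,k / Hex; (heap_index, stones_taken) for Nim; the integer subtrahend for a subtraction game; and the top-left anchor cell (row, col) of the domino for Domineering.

PV length from [OX/.X/O./OX/..]: 1 ply

[OX/.X/O./OX/..] X move#1: (1,0):-1/OX/XX/O./OX/.., (2,1):+1/OX/.X/OX/OX/..*, (4,0):-1/OX/.X/O./OX/X., (4,1):-1/OX/.X/O./OX/.X
[OX/.X/OX/OX/..] end (terminal -1, O#2); searched OX/.X/O./OX/.. to 6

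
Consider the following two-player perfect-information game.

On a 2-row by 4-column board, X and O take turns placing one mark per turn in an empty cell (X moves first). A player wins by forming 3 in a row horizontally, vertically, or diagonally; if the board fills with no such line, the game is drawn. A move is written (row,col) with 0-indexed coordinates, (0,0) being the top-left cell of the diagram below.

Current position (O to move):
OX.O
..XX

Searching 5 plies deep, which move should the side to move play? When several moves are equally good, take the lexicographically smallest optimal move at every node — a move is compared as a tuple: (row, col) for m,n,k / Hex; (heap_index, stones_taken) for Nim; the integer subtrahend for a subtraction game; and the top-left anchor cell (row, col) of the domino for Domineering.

p1 O@[OX.O/..XX]: (0,2)[OXOO/..XX]-1 (1,0)[OX.O/O.XX]-1 (1,1)[OX.O/.OXX]+0*
p2 X@[OX.O/.OXX]: (0,2)[OXXO/.OXX]+0* (1,0)[OX.O/XOXX]+0
p3 O@[OXXO/.OXX]: (1,0)[OXXO/OOXX]+0*
p4 X@[OXXO/OOXX] terminal +0; root [OX.O/..XX] d5

O's best at [OX.O/..XX]: (1,1)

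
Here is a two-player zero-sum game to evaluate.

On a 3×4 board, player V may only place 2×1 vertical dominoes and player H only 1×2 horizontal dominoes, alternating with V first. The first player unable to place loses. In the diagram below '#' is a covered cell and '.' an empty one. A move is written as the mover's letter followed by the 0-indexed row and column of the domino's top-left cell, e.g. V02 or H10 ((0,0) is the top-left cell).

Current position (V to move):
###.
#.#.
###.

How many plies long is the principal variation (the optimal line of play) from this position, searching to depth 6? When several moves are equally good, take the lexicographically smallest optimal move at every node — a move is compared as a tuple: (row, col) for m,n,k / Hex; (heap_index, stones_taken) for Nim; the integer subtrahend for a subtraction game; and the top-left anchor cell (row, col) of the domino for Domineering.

PV length from [###./#.#./###.]: 1 ply

ply 1, V at ###./#.#./###. | V03=+1→####/#.##/###.*; V13=+1→###./#.##/####
ply 2: ####/#.##/###. is terminal -1 (H); from ###./#.#./###. depth 6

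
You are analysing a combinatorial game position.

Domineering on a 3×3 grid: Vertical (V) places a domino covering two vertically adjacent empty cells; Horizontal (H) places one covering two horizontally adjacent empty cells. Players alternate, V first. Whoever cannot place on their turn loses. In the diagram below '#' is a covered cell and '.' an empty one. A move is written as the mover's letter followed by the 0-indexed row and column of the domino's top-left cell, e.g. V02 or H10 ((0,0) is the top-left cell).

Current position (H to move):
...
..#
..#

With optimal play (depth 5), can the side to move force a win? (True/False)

H winning at [.../..#/..#]: True

p1 H@[.../..#/..#]: H00[##./..#/..#]-1 H01[.##/..#/..#]-1 H10[.../###/..#]+1* H20[.../..#/###]-1
p2 V@[.../###/..#] terminal -1; root [.../..#/..#] d5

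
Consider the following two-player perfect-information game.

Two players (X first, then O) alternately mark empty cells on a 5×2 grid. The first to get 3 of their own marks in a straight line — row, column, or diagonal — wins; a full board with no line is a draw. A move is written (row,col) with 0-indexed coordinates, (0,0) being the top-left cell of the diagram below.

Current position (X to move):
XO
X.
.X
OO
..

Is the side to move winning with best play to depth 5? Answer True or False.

X winning at [XO/X./.X/OO/..]: True

[XO/X./.X/OO/..] X move#1: (1,1):+0/XO/XX/.X/OO/.., (2,0):+1/XO/X./XX/OO/..*, (4,0):+0/XO/X./.X/OO/X., (4,1):+0/XO/X./.X/OO/.X
[XO/X./XX/OO/..] end (terminal -1, O#2); searched XO/X./.X/OO/.. to 5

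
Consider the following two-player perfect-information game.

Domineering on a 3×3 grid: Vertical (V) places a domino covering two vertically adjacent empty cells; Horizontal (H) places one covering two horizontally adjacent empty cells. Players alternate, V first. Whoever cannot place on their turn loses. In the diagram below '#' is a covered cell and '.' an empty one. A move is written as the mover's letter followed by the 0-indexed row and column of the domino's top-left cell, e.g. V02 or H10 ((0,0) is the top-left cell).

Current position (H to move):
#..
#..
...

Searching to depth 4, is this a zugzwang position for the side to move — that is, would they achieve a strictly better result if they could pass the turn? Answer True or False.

ply 1, H at #../#../... | H01=-1→###/#../...; H11=+1→#../###/...*; H20=-1→#../#../##.; H21=-1→#../#../.##
ply 2: #../###/... is terminal -1 (V); from #../#../... depth 4
suppose H passes — search the same position with V to move:
pass> ply 1, V at #../#../... | V01=+1→##./##./...*; V02=+1→#.#/#.#/...; V11=+1→#../##./.#.; V12=+1→#../#.#/..#
pass> ply 2, H at ##./##./... | H20=-1→##./##./##.*; H21=-1→##./##./.##
pass> ply 3, V at ##./##./##. | V02=+1→###/###/##.*; V12=+1→##./###/###
pass> ply 4: ###/###/##. is terminal -1 (H); from #../#../... depth 4
for H: play +1, pass -1

zugzwang(#../#../..., H) = False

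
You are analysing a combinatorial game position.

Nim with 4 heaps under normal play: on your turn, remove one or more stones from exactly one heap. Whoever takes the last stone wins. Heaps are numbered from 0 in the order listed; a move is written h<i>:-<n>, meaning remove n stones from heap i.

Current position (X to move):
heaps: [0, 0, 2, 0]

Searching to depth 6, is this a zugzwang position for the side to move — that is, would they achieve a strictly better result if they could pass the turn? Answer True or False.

zugzwang((0,0,2,0), X) = False

p1 X@[(0,0,2,0)]: h2:-1[(0,0,1,0)]-1 h2:-2[(0,0,0,0)]+1*
p2 O@[(0,0,0,0)] terminal -1; root [(0,0,2,0)] d6
pass branch (O moves first from the same position):
  | p1 O@[(0,0,2,0)]: h2:-1[(0,0,1,0)]-1 h2:-2[(0,0,0,0)]+1*
  | p2 X@[(0,0,0,0)] terminal -1; root [(0,0,2,0)] d6
X moving scores +1; X passing scores -1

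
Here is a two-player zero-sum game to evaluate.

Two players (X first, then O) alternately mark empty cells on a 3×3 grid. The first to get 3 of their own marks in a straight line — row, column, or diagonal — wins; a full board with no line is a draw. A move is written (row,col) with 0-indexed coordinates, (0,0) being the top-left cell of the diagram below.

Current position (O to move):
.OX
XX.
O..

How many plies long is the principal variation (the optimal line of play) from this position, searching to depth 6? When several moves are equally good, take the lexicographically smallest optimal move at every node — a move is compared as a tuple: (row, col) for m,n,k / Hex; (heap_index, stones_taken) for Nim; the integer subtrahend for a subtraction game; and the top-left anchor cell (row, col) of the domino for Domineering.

ply 1, O at .OX/XX./O.. | (0,0)=-1→OOX/XX./O..; (1,2)=+0→.OX/XXO/O..*; (2,1)=-1→.OX/XX./OO.; (2,2)=-1→.OX/XX./O.O
ply 2, X at .OX/XXO/O.. | (0,0)=+0→XOX/XXO/O..*; (2,1)=+0→.OX/XXO/OX.; (2,2)=+0→.OX/XXO/O.X
ply 3, O at XOX/XXO/O.. | (2,1)=-1→XOX/XXO/OO.; (2,2)=+0→XOX/XXO/O.O*
ply 4, X at XOX/XXO/O.O | (2,1)=+0→XOX/XXO/OXO*
ply 5: XOX/XXO/OXO is terminal +0 (O); from .OX/XX./O.. depth 6

PV length from [.OX/XX./O..]: 4 plies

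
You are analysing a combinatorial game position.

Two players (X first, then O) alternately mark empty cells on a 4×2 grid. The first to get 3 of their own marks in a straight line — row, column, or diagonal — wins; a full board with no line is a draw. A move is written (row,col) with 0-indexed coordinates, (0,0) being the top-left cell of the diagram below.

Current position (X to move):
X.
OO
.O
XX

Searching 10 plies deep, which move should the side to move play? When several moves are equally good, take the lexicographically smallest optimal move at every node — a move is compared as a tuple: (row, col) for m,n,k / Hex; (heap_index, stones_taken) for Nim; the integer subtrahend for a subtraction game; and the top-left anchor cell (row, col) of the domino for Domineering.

ply 1, X at X./OO/.O/XX | (0,1)=+0→XX/OO/.O/XX*; (2,0)=-1→X./OO/XO/XX
ply 2, O at XX/OO/.O/XX | (2,0)=+0→XX/OO/OO/XX*
ply 3: XX/OO/OO/XX is terminal +0 (X); from X./OO/.O/XX depth 10

X's best at [X./OO/.O/XX]: (0,1)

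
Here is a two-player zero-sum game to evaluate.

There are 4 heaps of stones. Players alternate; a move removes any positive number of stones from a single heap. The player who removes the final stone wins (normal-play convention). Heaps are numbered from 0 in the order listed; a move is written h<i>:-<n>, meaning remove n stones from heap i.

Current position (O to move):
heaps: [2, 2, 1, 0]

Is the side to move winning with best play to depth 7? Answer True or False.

O winning at [(2,2,1,0)]: True

ply 1, O at (2,2,1,0) | h0:-1=-1→(1,2,1,0); h0:-2=-1→(0,2,1,0); h1:-1=-1→(2,1,1,0); h1:-2=-1→(2,0,1,0); h2:-1=+1→(2,2,0,0)*
ply 2, X at (2,2,0,0) | h0:-1=-1→(1,2,0,0)*; h0:-2=-1→(0,2,0,0); h1:-1=-1→(2,1,0,0); h1:-2=-1→(2,0,0,0)
ply 3, O at (1,2,0,0) | h0:-1=-1→(0,2,0,0); h1:-1=+1→(1,1,0,0)*; h1:-2=-1→(1,0,0,0)
ply 4, X at (1,1,0,0) | h0:-1=-1→(0,1,0,0)*; h1:-1=-1→(1,0,0,0)
ply 5, O at (0,1,0,0) | h1:-1=+1→(0,0,0,0)*
ply 6: (0,0,0,0) is terminal -1 (X); from (2,2,1,0) depth 7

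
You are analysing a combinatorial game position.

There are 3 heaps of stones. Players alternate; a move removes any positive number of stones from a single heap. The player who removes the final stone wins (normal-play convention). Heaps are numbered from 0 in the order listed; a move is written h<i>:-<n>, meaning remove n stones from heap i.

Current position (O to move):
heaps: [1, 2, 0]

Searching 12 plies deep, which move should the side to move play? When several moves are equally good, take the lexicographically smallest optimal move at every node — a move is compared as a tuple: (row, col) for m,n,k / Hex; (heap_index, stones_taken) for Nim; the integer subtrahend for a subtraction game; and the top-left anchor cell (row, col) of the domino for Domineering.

O's best at [(1,2,0)]: h1:-1

p1 O@[(1,2,0)]: h0:-1[(0,2,0)]-1 h1:-1[(1,1,0)]+1* h1:-2[(1,0,0)]-1
p2 X@[(1,1,0)]: h0:-1[(0,1,0)]-1* h1:-1[(1,0,0)]-1
p3 O@[(0,1,0)]: h1:-1[(0,0,0)]+1*
p4 X@[(0,0,0)] terminal -1; root [(1,2,0)] d12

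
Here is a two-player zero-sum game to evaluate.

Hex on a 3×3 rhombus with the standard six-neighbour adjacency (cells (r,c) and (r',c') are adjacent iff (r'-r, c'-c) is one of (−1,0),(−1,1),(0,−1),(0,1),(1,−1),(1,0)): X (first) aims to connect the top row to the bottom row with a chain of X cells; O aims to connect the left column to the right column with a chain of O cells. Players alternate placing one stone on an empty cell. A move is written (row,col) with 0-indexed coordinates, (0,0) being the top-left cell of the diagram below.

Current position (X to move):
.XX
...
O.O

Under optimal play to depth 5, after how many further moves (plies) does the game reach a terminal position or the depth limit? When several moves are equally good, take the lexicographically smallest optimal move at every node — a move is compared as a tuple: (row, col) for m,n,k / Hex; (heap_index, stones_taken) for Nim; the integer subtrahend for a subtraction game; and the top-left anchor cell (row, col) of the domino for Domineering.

p1 X@[.XX/.../O.O]: (0,0)[XXX/.../O.O]-1 (1,0)[.XX/X../O.O]-1 (1,1)[.XX/.X./O.O]-1 (1,2)[.XX/..X/O.O]-1 (2,1)[.XX/.../OXO]+1*
p2 O@[.XX/.../OXO]: (0,0)[OXX/.../OXO]-1* (1,0)[.XX/O../OXO]-1 (1,1)[.XX/.O./OXO]-1 (1,2)[.XX/..O/OXO]-1
p3 X@[OXX/.../OXO]: (1,0)[OXX/X../OXO]+1* (1,1)[OXX/.X./OXO]+1 (1,2)[OXX/..X/OXO]+1
p4 O@[OXX/X../OXO]: (1,1)[OXX/XO./OXO]-1* (1,2)[OXX/X.O/OXO]-1
p5 X@[OXX/XO./OXO]: (1,2)[OXX/XOX/OXO]+1*
p6 O@[OXX/XOX/OXO] terminal -1; root [.XX/.../O.O] d5

PV length from [.XX/.../O.O]: 5 plies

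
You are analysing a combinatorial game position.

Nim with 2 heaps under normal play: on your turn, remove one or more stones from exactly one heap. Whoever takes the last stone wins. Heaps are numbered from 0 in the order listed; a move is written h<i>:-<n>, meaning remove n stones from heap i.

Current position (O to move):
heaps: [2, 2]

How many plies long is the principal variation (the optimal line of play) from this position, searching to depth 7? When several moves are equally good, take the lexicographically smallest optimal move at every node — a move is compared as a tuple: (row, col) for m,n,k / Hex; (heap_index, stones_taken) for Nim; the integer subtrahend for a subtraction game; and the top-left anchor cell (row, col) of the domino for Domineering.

PV length from [(2,2)]: 4 plies

ply 1, O at (2,2) | h0:-1=-1→(1,2)*; h0:-2=-1→(0,2); h1:-1=-1→(2,1); h1:-2=-1→(2,0)
ply 2, X at (1,2) | h0:-1=-1→(0,2); h1:-1=+1→(1,1)*; h1:-2=-1→(1,0)
ply 3, O at (1,1) | h0:-1=-1→(0,1)*; h1:-1=-1→(1,0)
ply 4, X at (0,1) | h1:-1=+1→(0,0)*
ply 5: (0,0) is terminal -1 (O); from (2,2) depth 7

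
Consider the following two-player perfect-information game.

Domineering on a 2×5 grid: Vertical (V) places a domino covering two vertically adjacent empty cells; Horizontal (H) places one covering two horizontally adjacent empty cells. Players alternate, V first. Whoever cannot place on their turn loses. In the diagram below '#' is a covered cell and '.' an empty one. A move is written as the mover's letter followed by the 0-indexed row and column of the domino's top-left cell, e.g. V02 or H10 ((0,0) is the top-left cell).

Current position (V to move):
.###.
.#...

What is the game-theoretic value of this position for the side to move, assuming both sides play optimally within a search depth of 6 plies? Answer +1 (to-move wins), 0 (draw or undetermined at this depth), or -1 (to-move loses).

ply 1, V at .###./.#... | V00=-1→####./##...; V04=+1→.####/.#..#*
ply 2, H at .####/.#..# | H12=-1→.####/.####*
ply 3, V at .####/.#### | V00=+1→#####/#####*
ply 4: #####/##### is terminal -1 (H); from .###./.#... depth 6

value(.###./.#..., V) = +1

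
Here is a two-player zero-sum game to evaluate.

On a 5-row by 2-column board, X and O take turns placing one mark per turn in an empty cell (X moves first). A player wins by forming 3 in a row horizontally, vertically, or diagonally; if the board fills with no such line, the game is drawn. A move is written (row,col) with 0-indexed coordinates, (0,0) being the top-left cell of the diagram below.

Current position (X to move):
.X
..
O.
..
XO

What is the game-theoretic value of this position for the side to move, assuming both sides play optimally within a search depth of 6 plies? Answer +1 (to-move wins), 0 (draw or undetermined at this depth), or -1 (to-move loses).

value(.X/../O./../XO, X) = 0

p1 X@[.X/../O./../XO]: (0,0)[XX/../O./../XO]+0* (1,0)[.X/X./O./../XO]+0 (1,1)[.X/.X/O./../XO]-1 (2,1)[.X/../OX/../XO]+0 (3,0)[.X/../O./X./XO]+0 (3,1)[.X/../O./.X/XO]-1
p2 O@[XX/../O./../XO]: (1,0)[XX/O./O./../XO]+0* (1,1)[XX/.O/O./../XO]+0 (2,1)[XX/../OO/../XO]+0 (3,0)[XX/../O./O./XO]+0 (3,1)[XX/../O./.O/XO]+0
p3 X@[XX/O./O./../XO]: (1,1)[XX/OX/O./../XO]-1 (2,1)[XX/O./OX/../XO]-1 (3,0)[XX/O./O./X./XO]+0* (3,1)[XX/O./O./.X/XO]-1
p4 O@[XX/O./O./X./XO]: (1,1)[XX/OO/O./X./XO]+0* (2,1)[XX/O./OO/X./XO]+0 (3,1)[XX/O./O./XO/XO]+0
p5 X@[XX/OO/O./X./XO]: (2,1)[XX/OO/OX/X./XO]+0* (3,1)[XX/OO/O./XX/XO]+0
p6 O@[XX/OO/OX/X./XO]: (3,1)[XX/OO/OX/XO/XO]+0*
p7 X@[XX/OO/OX/XO/XO] terminal +0; root [.X/../O./../XO] d6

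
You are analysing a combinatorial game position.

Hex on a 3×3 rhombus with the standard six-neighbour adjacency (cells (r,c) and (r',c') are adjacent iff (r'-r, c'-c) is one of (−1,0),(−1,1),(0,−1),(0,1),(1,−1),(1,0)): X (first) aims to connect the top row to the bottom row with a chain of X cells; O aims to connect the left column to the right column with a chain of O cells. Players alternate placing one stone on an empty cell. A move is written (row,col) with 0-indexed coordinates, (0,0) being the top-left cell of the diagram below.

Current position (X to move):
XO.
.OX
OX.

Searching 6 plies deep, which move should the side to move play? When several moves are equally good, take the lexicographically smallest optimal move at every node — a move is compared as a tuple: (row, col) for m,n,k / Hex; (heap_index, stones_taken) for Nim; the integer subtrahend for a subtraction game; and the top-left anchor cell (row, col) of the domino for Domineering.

[XO./.OX/OX.] X move#1: (0,2):+1/XOX/.OX/OX.*, (1,0):-1/XO./XOX/OX., (2,2):-1/XO./.OX/OXX
[XOX/.OX/OX.] end (terminal -1, O#2); searched XO./.OX/OX. to 6

X's best at [XO./.OX/OX.]: (0,2)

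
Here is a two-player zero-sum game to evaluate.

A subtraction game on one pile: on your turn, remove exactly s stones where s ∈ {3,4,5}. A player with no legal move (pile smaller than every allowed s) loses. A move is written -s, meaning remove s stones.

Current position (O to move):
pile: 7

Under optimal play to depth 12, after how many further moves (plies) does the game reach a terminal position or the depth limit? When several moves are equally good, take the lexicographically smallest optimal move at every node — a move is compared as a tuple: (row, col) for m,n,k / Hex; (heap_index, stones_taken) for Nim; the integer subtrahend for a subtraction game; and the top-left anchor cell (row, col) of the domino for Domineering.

PV length from [7]: 1 ply

[7] O move#1: -3:-1/4, -4:-1/3, -5:+1/2*
[2] end (terminal -1, X#2); searched 7 to 12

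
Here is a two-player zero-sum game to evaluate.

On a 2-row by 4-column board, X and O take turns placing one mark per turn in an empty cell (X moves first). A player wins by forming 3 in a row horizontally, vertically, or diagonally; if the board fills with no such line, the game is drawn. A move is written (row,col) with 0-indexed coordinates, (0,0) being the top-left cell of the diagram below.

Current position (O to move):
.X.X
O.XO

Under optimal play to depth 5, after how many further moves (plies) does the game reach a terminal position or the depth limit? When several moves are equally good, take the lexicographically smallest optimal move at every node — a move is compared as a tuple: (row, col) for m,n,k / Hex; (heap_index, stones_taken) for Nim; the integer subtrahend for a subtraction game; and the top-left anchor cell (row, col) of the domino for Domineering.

PV length from [.X.X/O.XO]: 3 plies

[.X.X/O.XO] O move#1: (0,0):-1/OX.X/O.XO, (0,2):+0/.XOX/O.XO*, (1,1):-1/.X.X/OOXO
[.XOX/O.XO] X move#2: (0,0):+0/XXOX/O.XO*, (1,1):+0/.XOX/OXXO
[XXOX/O.XO] O move#3: (1,1):+0/XXOX/OOXO*
[XXOX/OOXO] end (terminal +0, X#4); searched .X.X/O.XO to 5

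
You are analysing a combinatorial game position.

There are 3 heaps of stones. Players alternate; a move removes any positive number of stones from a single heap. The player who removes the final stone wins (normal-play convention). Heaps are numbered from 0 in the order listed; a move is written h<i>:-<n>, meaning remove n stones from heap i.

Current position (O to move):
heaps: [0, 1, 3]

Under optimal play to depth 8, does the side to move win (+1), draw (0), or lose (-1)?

value((0,1,3), O) = +1

[(0,1,3)] O move#1: h1:-1:-1/(0,0,3), h2:-1:-1/(0,1,2), h2:-2:+1/(0,1,1)*, h2:-3:-1/(0,1,0)
[(0,1,1)] X move#2: h1:-1:-1/(0,0,1)*, h2:-1:-1/(0,1,0)
[(0,0,1)] O move#3: h2:-1:+1/(0,0,0)*
[(0,0,0)] end (terminal -1, X#4); searched (0,1,3) to 8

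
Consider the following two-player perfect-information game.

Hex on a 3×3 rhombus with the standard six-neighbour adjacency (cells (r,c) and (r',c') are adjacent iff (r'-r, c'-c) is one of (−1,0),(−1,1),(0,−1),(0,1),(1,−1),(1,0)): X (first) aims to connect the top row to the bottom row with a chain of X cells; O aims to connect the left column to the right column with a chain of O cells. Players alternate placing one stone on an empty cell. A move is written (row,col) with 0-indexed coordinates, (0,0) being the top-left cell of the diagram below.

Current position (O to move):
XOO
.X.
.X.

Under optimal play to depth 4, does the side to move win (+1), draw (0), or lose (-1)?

value(XOO/.X./.X., O) = +1

p1 O@[XOO/.X./.X.]: (1,0)[XOO/OX./.X.]+1* (1,2)[XOO/.XO/.X.]-1 (2,0)[XOO/.X./OX.]-1 (2,2)[XOO/.X./.XO]-1
p2 X@[XOO/OX./.X.] terminal -1; root [XOO/.X./.X.] d4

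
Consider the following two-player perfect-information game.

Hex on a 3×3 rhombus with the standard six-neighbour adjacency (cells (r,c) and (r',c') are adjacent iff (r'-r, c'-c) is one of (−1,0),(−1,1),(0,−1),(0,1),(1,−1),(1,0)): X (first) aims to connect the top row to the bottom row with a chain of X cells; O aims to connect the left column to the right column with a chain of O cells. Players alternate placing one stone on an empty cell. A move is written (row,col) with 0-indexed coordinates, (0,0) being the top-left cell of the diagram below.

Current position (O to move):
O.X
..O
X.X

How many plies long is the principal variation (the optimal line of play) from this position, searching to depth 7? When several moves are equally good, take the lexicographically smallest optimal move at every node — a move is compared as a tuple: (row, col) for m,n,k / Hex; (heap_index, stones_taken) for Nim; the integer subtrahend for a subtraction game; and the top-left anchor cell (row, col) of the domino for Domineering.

p1 O@[O.X/..O/X.X]: (0,1)[OOX/..O/X.X]-1 (1,0)[O.X/O.O/X.X]-1 (1,1)[O.X/.OO/X.X]+1* (2,1)[O.X/..O/XOX]-1
p2 X@[O.X/.OO/X.X]: (0,1)[OXX/.OO/X.X]-1* (1,0)[O.X/XOO/X.X]-1 (2,1)[O.X/.OO/XXX]-1
p3 O@[OXX/.OO/X.X]: (1,0)[OXX/OOO/X.X]+1* (2,1)[OXX/.OO/XOX]-1
p4 X@[OXX/OOO/X.X] terminal -1; root [O.X/..O/X.X] d7

PV length from [O.X/..O/X.X]: 3 plies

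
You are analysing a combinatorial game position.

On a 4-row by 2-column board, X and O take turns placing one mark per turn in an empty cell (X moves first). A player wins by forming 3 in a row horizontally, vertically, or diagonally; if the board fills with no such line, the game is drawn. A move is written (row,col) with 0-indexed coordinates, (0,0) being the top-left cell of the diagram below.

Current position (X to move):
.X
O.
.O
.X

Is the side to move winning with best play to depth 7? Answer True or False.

[.X/O./.O/.X] X move#1: (0,0):+0/XX/O./.O/.X*, (1,1):-1/.X/OX/.O/.X, (2,0):+0/.X/O./XO/.X, (3,0):+0/.X/O./.O/XX
[XX/O./.O/.X] O move#2: (1,1):+0/XX/OO/.O/.X*, (2,0):+0/XX/O./OO/.X, (3,0):+0/XX/O./.O/OX
[XX/OO/.O/.X] X move#3: (2,0):+0/XX/OO/XO/.X*, (3,0):+0/XX/OO/.O/XX
[XX/OO/XO/.X] O move#4: (3,0):+0/XX/OO/XO/OX*
[XX/OO/XO/OX] end (terminal +0, X#5); searched .X/O./.O/.X to 7

X winning at [.X/O./.O/.X]: False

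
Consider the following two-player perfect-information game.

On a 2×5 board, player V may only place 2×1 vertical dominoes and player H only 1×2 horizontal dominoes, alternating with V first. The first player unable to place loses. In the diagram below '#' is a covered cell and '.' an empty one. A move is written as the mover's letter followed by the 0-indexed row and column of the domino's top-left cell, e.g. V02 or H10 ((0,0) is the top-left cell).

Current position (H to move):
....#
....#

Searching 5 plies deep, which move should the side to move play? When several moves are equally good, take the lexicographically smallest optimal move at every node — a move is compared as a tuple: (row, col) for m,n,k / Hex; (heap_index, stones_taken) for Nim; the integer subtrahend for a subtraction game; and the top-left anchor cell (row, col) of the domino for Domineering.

[....#/....#] H move#1: H00:-1/##..#/....#, H01:+1/.##.#/....#*, H02:-1/..###/....#, H10:-1/....#/##..#, H11:+1/....#/.##.#, H12:-1/....#/..###
[.##.#/....#] V move#2: V00:-1/###.#/#...#*, V03:-1/.####/...##
[###.#/#...#] H move#3: H11:-1/###.#/###.#, H12:+1/###.#/#.###*
[###.#/#.###] end (terminal -1, V#4); searched ....#/....# to 5

H's best at [....#/....#]: H01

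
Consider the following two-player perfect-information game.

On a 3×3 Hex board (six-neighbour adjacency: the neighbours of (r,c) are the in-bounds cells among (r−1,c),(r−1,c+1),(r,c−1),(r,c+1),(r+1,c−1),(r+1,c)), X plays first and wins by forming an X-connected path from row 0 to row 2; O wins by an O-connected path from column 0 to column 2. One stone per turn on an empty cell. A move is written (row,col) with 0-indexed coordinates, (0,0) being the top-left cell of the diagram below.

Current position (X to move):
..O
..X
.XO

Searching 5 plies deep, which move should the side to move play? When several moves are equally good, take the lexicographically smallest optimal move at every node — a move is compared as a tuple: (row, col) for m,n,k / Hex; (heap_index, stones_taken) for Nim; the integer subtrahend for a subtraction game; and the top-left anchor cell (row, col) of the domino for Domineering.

X's best at [..O/..X/.XO]: (1,0)

[..O/..X/.XO] X move#1: (0,0):-1/X.O/..X/.XO, (0,1):-1/.XO/..X/.XO, (1,0):+1/..O/X.X/.XO*, (1,1):-1/..O/.XX/.XO, (2,0):-1/..O/..X/XXO
[..O/X.X/.XO] O move#2: (0,0):-1/O.O/X.X/.XO*, (0,1):-1/.OO/X.X/.XO, (1,1):-1/..O/XOX/.XO, (2,0):-1/..O/X.X/OXO
[O.O/X.X/.XO] X move#3: (0,1):+1/OXO/X.X/.XO*, (1,1):-1/O.O/XXX/.XO, (2,0):-1/O.O/X.X/XXO
[OXO/X.X/.XO] O move#4: (1,1):-1/OXO/XOX/.XO*, (2,0):-1/OXO/X.X/OXO
[OXO/XOX/.XO] X move#5: (2,0):+1/OXO/XOX/XXO*
[OXO/XOX/XXO] end (terminal -1, O#6); searched ..O/..X/.XO to 5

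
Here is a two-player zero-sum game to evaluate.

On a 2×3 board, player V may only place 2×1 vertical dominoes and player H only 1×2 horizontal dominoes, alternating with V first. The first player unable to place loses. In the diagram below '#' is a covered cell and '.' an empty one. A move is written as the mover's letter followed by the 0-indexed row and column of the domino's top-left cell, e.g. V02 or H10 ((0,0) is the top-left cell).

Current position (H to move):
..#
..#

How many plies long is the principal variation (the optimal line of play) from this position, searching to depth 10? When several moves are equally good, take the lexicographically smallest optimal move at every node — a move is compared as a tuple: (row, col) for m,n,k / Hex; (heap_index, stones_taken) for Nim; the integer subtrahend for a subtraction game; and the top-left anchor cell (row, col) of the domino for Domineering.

PV length from [..#/..#]: 1 ply

p1 H@[..#/..#]: H00[###/..#]+1* H10[..#/###]+1
p2 V@[###/..#] terminal -1; root [..#/..#] d10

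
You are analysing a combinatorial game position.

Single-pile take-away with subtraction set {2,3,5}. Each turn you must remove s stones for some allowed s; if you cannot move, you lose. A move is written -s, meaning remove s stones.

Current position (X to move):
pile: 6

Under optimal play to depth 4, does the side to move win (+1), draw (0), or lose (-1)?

ply 1, X at 6 | -2=-1→4; -3=-1→3; -5=+1→1*
ply 2: 1 is terminal -1 (O); from 6 depth 4

value(6, X) = +1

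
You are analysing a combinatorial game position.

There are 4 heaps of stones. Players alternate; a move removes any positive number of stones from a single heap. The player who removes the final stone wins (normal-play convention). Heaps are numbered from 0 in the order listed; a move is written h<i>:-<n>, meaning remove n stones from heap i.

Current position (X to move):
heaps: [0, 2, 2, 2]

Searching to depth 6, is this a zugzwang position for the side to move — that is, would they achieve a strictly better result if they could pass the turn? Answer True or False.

zugzwang((0,2,2,2), X) = False

[(0,2,2,2)] X move#1: h1:-1:-1/(0,1,2,2), h1:-2:+1/(0,0,2,2)*, h2:-1:-1/(0,2,1,2), h2:-2:+1/(0,2,0,2), h3:-1:-1/(0,2,2,1), h3:-2:+1/(0,2,2,0)
[(0,0,2,2)] O move#2: h2:-1:-1/(0,0,1,2)*, h2:-2:-1/(0,0,0,2), h3:-1:-1/(0,0,2,1), h3:-2:-1/(0,0,2,0)
[(0,0,1,2)] X move#3: h2:-1:-1/(0,0,0,2), h3:-1:+1/(0,0,1,1)*, h3:-2:-1/(0,0,1,0)
[(0,0,1,1)] O move#4: h2:-1:-1/(0,0,0,1)*, h3:-1:-1/(0,0,1,0)
[(0,0,0,1)] X move#5: h3:-1:+1/(0,0,0,0)*
[(0,0,0,0)] end (terminal -1, O#6); searched (0,2,2,2) to 6
pass branch (O moves first from the same position):
  | [(0,2,2,2)] O move#1: h1:-1:-1/(0,1,2,2), h1:-2:+1/(0,0,2,2)*, h2:-1:-1/(0,2,1,2), h2:-2:+1/(0,2,0,2), h3:-1:-1/(0,2,2,1), h3:-2:+1/(0,2,2,0)
  | [(0,0,2,2)] X move#2: h2:-1:-1/(0,0,1,2)*, h2:-2:-1/(0,0,0,2), h3:-1:-1/(0,0,2,1), h3:-2:-1/(0,0,2,0)
  | [(0,0,1,2)] O move#3: h2:-1:-1/(0,0,0,2), h3:-1:+1/(0,0,1,1)*, h3:-2:-1/(0,0,1,0)
  | [(0,0,1,1)] X move#4: h2:-1:-1/(0,0,0,1)*, h3:-1:-1/(0,0,1,0)
  | [(0,0,0,1)] O move#5: h3:-1:+1/(0,0,0,0)*
  | [(0,0,0,0)] end (terminal -1, X#6); searched (0,2,2,2) to 6
X moving scores +1; X passing scores -1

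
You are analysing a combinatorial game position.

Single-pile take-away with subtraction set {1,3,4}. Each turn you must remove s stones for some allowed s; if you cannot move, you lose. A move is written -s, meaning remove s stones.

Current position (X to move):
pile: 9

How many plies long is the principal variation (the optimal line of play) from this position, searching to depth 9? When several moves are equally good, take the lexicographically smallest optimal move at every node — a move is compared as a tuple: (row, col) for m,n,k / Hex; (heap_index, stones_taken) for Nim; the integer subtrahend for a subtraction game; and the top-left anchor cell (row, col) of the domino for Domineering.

ply 1, X at 9 | -1=-1→8*; -3=-1→6; -4=-1→5
ply 2, O at 8 | -1=+1→7*; -3=-1→5; -4=-1→4
ply 3, X at 7 | -1=-1→6*; -3=-1→4; -4=-1→3
ply 4, O at 6 | -1=-1→5; -3=-1→3; -4=+1→2*
ply 5, X at 2 | -1=-1→1*
ply 6, O at 1 | -1=+1→0*
ply 7: 0 is terminal -1 (X); from 9 depth 9

PV length from [9]: 6 plies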